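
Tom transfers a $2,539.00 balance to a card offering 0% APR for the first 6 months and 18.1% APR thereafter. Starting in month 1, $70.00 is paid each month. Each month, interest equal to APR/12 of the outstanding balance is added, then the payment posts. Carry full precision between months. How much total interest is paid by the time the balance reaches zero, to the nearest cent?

Promo months 1–6 at r₀ = 0%/12 = 0; months 7+ at r₁ = 18.1%/12 = 0.0150833.
After month 6 (no interest yet): B = $2,539.00 − 6·$70.00 = $2,119.00.
Then at r₁ with $70.00/mo: n₂ = −ln(1 − r₁·B/P)/ln(1+r₁) ≈ 40.74 → 41 more payments.
Total paid = 46·$70.00 + $51.86 = $3,271.86; interest = $3,271.86 − $2,539.00 = $732.86.

$732.86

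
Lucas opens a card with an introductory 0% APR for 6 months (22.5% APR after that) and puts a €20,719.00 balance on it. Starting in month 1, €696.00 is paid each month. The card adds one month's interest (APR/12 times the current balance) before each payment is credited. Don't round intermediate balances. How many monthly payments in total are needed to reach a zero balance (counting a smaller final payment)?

38 payments

Promo months 1–6 at r₀ = 0%/12 = 0; months 7+ at r₁ = 22.5%/12 = 0.01875.
After month 6 (no interest yet): B = €20,719.00 − 6·€696.00 = €16,543.00.
Then at r₁ with €696.00/mo: n₂ = −ln(1 − r₁·B/P)/ln(1+r₁) ≈ 31.76 → 32 more payments.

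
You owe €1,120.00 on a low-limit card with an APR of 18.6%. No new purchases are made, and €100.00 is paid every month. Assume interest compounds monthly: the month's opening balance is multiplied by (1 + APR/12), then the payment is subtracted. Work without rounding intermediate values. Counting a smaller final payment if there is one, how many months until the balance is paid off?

13 payments

Monthly rate r = 18.6%/12 = 1.55% = 0.0155.
Recurrence: B ← B·(1+r) − €100.00.
Month 1: interest €17.36; balance after payment €1,037.36.
Month 2: interest €16.08; balance after payment €953.44.
Closed form: n = −ln(1 − rB₀/P)/ln(1+r) = −ln(0.8264)/ln(1.0155) ≈ 12.397, so the balance reaches zero during payment 13.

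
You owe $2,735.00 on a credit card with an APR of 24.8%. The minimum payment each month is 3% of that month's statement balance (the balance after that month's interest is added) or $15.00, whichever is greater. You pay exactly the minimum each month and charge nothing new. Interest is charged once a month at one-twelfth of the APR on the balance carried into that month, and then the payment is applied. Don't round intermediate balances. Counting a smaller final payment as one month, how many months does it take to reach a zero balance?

227 months

Monthly rate r = 24.8%/12 = 2.06667% = 0.0206667.
While 3% of the post-interest balance exceeds $15.00, each month B ← (B·(1+r))·(1 − 0.03), i.e. B shrinks by the factor (1+r)·0.97 = 0.99005.
This holds for months 1–172. Entering month 173 the balance is $489.48; 3% of the post-interest balance is now below $15.00, so the flat $15.00 minimum applies from here.
From month 173 a fixed $15.00 at rate r clears $489.48 in 55 more payments. Total: 172 + 55 = 227 months.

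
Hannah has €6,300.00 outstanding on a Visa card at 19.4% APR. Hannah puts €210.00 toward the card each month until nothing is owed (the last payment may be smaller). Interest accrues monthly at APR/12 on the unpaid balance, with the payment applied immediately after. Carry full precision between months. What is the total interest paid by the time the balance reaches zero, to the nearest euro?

€2,390

Monthly rate r = 19.4%/12 = 1.61667% = 0.0161667.
Payoff takes n = ⌈−ln(1 − rB₀/P)/ln(1+r)⌉ = ⌈41.378⌉ = 42 payments; the last is €79.69.
Total paid = 41·€210.00 + €79.69 = €8,689.69.
Total interest = total paid − principal = €8,689.69 − €6,300.00 = €2,389.69.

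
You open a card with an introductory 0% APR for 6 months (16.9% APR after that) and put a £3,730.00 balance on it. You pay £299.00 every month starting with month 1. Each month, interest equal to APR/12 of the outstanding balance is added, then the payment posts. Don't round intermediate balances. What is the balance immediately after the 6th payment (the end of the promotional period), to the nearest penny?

Promo months 1–6 at r₀ = 0%/12 = 0; months 7+ at r₁ = 16.9%/12 = 0.0140833.
After month 6 (no interest yet): B = £3,730.00 − 6·£299.00 = £1,936.00.

£1,936.00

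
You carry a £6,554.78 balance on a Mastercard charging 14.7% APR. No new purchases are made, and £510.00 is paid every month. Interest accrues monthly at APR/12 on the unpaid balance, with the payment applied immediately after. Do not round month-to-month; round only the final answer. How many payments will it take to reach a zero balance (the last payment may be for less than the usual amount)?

Monthly rate r = 14.7%/12 = 1.225% = 0.01225.
Recurrence: B ← B·(1+r) − £510.00.
Month 1: interest £80.30; balance after payment £6,125.08.
Month 2: interest £75.03; balance after payment £5,690.11.
Closed form: n = −ln(1 − rB₀/P)/ln(1+r) = −ln(0.84256)/ln(1.01225) ≈ 14.070, so the balance reaches zero during payment 15.

15 payments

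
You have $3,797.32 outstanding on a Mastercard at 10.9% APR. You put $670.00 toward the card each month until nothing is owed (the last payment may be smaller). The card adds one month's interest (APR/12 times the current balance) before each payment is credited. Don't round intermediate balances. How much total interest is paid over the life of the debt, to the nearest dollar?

$119

Monthly rate r = 10.9%/12 = 0.908333% = 0.00908333.
Payoff takes n = ⌈−ln(1 − rB₀/P)/ln(1+r)⌉ = ⌈5.845⌉ = 6 payments; the last is $566.63.
Total paid = 5·$670.00 + $566.63 = $3,916.63.
Total interest = total paid − principal = $3,916.63 − $3,797.32 = $119.31.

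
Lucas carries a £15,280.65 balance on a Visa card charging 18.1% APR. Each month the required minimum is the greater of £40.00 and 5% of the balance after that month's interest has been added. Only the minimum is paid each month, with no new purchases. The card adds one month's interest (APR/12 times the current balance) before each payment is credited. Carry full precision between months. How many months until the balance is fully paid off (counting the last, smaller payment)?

Monthly rate r = 18.1%/12 = 1.50833% = 0.0150833.
While 5% of the post-interest balance exceeds £40.00, each month B ← (B·(1+r))·(1 − 0.05), i.e. B shrinks by the factor (1+r)·0.95 = 0.96433.
This holds for months 1–82. Entering month 83 the balance is £777.35; 5% of the post-interest balance is now below £40.00, so the flat £40.00 minimum applies from here.
From month 83 a fixed £40.00 at rate r clears £777.35 in 24 more payments. Total: 82 + 24 = 106 months.

106 months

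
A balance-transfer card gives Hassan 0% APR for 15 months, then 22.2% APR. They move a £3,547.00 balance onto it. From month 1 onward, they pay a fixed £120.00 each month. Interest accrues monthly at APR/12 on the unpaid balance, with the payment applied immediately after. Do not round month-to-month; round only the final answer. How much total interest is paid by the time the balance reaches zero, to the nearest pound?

Promo months 1–15 at r₀ = 0%/12 = 0; months 16+ at r₁ = 22.2%/12 = 0.0185.
After month 15 (no interest yet): B = £3,547.00 − 15·£120.00 = £1,747.00.
Then at r₁ with £120.00/mo: n₂ = −ln(1 − r₁·B/P)/ln(1+r₁) ≈ 17.12 → 18 more payments.
Total paid = 32·£120.00 + £14.29 = £3,854.29; interest = £3,854.29 − £3,547.00 = £307.29.

£307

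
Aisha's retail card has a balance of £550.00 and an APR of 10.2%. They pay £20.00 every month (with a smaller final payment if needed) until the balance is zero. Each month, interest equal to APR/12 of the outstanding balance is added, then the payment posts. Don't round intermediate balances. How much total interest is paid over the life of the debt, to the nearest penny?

Monthly rate r = 10.2%/12 = 0.85% = 0.0085.
Payoff takes n = ⌈−ln(1 − rB₀/P)/ln(1+r)⌉ = ⌈31.456⌉ = 32 payments; the last is £9.14.
Total paid = 31·£20.00 + £9.14 = £629.14.
Total interest = total paid − principal = £629.14 − £550.00 = £79.14.

£79.14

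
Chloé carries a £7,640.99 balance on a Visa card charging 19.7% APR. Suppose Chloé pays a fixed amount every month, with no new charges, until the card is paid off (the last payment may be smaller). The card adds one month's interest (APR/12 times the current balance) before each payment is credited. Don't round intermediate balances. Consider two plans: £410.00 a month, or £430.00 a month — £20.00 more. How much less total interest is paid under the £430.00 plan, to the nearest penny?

Monthly rate r = 19.7%/12 = 1.64167% = 0.0164167.
At £410.00/mo: n = ⌈−ln(1 − rB₀/P)/ln(1+r)⌉ = 23 payments (last £176.50); total interest = total paid − £7,640.99 = £1,555.51.
At £430.00/mo: 22 payments (last £78.82); total interest £1,467.83.
Interest saved = £1,555.51 − £1,467.83 = £87.68.

£87.68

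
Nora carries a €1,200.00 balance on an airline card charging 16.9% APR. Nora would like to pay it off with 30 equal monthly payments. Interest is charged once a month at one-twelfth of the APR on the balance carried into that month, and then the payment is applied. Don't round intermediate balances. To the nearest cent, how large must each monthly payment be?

Monthly rate r = 16.9%/12 = 1.40833% = 0.0140833.
Level-payment amortization: P = B₀·r / (1 − (1+r)^(−n)) = 1200.00·0.0140833 / (1 − 1.01408^(−30)).
Denominator 1 − (1+r)^(−30) = 0.34265911.
P = 16.9 / 0.34265911 ≈ 49.32.

€49.32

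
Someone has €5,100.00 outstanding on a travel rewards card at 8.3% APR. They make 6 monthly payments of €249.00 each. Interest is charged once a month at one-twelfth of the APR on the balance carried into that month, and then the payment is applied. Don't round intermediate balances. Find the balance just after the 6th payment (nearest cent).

Monthly rate r = 8.3%/12 = 0.691667% = 0.00691667.
Each month: B ← B·(1+r) − €249.00.
Month 1: interest €35.28; balance after payment €4,886.27.
Month 2: interest €33.80; balance after payment €4,671.07.
Month 3: interest €32.31; balance after payment €4,454.38.
Month 4: interest €30.81; balance after payment €4,236.19.
Month 5: interest €29.30; balance after payment €4,016.49.
Month 6: interest €27.78; balance after payment €3,795.27.

€3,795.27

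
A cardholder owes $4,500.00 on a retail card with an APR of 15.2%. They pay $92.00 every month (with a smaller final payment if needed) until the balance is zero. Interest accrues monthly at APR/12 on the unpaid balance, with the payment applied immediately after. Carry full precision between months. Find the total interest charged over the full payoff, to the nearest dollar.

$2,564

Monthly rate r = 15.2%/12 = 1.26667% = 0.0126667.
Payoff takes n = ⌈−ln(1 − rB₀/P)/ln(1+r)⌉ = ⌈76.780⌉ = 77 payments; the last is $71.87.
Total paid = 76·$92.00 + $71.87 = $7,063.87.
Total interest = total paid − principal = $7,063.87 − $4,500.00 = $2,563.87.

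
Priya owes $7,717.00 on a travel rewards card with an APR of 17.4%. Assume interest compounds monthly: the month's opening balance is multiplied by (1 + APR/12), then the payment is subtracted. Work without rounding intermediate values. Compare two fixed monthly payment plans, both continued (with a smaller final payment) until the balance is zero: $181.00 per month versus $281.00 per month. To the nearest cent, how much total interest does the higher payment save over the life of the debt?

Monthly rate r = 17.4%/12 = 1.45% = 0.0145.
At $181.00/mo: n = ⌈−ln(1 − rB₀/P)/ln(1+r)⌉ = 67 payments (last $160.61); total interest = total paid − $7,717.00 = $4,389.61.
At $281.00/mo: 36 payments (last $78.25); total interest $2,196.25.
Interest saved = $4,389.61 − $2,196.25 = $2,193.36.

$2,193.36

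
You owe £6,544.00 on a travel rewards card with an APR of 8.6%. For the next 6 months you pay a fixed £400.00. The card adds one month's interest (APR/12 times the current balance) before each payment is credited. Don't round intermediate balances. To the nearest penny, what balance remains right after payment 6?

£4,387.07

Monthly rate r = 8.6%/12 = 0.716667% = 0.00716667.
Each month: B ← B·(1+r) − £400.00.
Month 1: interest £46.90; balance after payment £6,190.90.
Month 2: interest £44.37; balance after payment £5,835.27.
Month 3: interest £41.82; balance after payment £5,477.09.
Month 4: interest £39.25; balance after payment £5,116.34.
Month 5: interest £36.67; balance after payment £4,753.01.
Month 6: interest £34.06; balance after payment £4,387.07.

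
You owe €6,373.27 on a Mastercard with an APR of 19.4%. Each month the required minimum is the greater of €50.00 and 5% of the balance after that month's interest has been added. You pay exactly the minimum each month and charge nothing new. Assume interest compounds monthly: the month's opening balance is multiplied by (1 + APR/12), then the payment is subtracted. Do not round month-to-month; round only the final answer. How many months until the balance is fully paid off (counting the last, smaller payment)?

77 months

Monthly rate r = 19.4%/12 = 1.61667% = 0.0161667.
While 5% of the post-interest balance exceeds €50.00, each month B ← (B·(1+r))·(1 − 0.05), i.e. B shrinks by the factor (1+r)·0.95 = 0.96536.
This holds for months 1–53. Entering month 54 the balance is €983.68; 5% of the post-interest balance is now below €50.00, so the flat €50.00 minimum applies from here.
From month 54 a fixed €50.00 at rate r clears €983.68 in 24 more payments. Total: 53 + 24 = 77 months.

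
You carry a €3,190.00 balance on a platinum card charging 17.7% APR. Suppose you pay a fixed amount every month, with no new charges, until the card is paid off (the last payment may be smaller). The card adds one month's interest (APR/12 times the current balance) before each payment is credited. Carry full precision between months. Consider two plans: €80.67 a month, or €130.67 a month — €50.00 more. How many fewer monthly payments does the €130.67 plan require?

Monthly rate r = 17.7%/12 = 1.475% = 0.01475.
At €80.67/mo: n = ⌈−ln(1 − rB₀/P)/ln(1+r)⌉ = 60 payments (last €63.05); total interest = total paid − €3,190.00 = €1,632.58.
At €130.67/mo: 31 payments (last €64.08); total interest €794.18.
Payments saved = 60 − 31 = 29.

29 fewer payments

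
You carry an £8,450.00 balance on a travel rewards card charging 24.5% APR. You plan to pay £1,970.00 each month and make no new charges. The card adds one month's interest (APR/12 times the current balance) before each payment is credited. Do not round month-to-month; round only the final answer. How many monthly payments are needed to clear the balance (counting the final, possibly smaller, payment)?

Monthly rate r = 24.5%/12 = 2.04167% = 0.0204167.
Recurrence: B ← B·(1+r) − £1,970.00.
Month 1: interest £172.52; balance after payment £6,652.52.
Month 2: interest £135.82; balance after payment £4,818.34.
Month 3: interest £98.37; balance after payment £2,946.72.
Month 4: interest £60.16; balance after payment £1,036.88.
Month 5: interest £21.17; balance after payment £0.00.

5 months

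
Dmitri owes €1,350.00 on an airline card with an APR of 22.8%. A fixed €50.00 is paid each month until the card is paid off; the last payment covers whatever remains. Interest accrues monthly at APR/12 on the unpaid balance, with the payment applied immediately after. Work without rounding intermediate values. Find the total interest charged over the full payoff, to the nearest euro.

Monthly rate r = 22.8%/12 = 1.9% = 0.019.
Payoff takes n = ⌈−ln(1 − rB₀/P)/ln(1+r)⌉ = ⌈38.227⌉ = 39 payments; the last is €11.41.
Total paid = 38·€50.00 + €11.41 = €1,911.41.
Total interest = total paid − principal = €1,911.41 − €1,350.00 = €561.41.

€561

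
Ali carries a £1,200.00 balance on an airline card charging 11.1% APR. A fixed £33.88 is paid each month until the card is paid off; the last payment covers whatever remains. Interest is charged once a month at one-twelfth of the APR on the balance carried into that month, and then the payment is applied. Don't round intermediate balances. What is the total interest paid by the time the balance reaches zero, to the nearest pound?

£261

Monthly rate r = 11.1%/12 = 0.925% = 0.00925.
Payoff takes n = ⌈−ln(1 − rB₀/P)/ln(1+r)⌉ = ⌈43.111⌉ = 44 payments; the last is £3.77.
Total paid = 43·£33.88 + £3.77 = £1,460.61.
Total interest = total paid − principal = £1,460.61 − £1,200.00 = £260.61.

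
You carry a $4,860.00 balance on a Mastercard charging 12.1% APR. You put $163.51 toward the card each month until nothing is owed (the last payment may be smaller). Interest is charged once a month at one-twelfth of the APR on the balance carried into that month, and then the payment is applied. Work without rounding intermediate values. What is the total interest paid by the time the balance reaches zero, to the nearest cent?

Monthly rate r = 12.1%/12 = 1.00833% = 0.0100833.
Payoff takes n = ⌈−ln(1 − rB₀/P)/ln(1+r)⌉ = ⌈35.509⌉ = 36 payments; the last is $83.43.
Total paid = 35·$163.51 + $83.43 = $5,806.28.
Total interest = total paid − principal = $5,806.28 − $4,860.00 = $946.28.

$946.28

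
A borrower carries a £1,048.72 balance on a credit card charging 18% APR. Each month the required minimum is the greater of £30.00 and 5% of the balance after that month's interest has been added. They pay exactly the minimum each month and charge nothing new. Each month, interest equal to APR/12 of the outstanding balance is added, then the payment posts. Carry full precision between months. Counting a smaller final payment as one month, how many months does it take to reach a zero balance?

40 months

Monthly rate r = 18%/12 = 1.5% = 0.015.
While 5% of the post-interest balance exceeds £30.00, each month B ← (B·(1+r))·(1 − 0.05), i.e. B shrinks by the factor (1+r)·0.95 = 0.96425.
This holds for months 1–16. Entering month 17 the balance is £585.73; 5% of the post-interest balance is now below £30.00, so the flat £30.00 minimum applies from here.
From month 17 a fixed £30.00 at rate r clears £585.73 in 24 more payments. Total: 16 + 24 = 40 months.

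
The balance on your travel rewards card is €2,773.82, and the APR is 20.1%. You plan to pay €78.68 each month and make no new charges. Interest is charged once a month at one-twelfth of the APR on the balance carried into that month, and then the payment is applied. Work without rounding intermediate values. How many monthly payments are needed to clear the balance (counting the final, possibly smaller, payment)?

54 months

Monthly rate r = 20.1%/12 = 1.675% = 0.01675.
Recurrence: B ← B·(1+r) − €78.68.
Month 1: interest €46.46; balance after payment €2,741.60.
Month 2: interest €45.92; balance after payment €2,708.84.
Closed form: n = −ln(1 − rB₀/P)/ln(1+r) = −ln(0.40949)/ln(1.01675) ≈ 53.750, so the balance reaches zero during payment 54.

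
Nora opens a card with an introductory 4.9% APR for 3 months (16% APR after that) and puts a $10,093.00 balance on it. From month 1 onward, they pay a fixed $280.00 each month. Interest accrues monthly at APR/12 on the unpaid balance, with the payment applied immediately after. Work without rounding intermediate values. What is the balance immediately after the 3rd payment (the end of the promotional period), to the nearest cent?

Promo months 1–3 at r₀ = 4.9%/12 = 0.00408333; months 4+ at r₁ = 16%/12 = 0.0133333.
After month 3: iterate B ← B·(1+r₀) − $280.00 for 3 months → $9,373.71.

$9,373.71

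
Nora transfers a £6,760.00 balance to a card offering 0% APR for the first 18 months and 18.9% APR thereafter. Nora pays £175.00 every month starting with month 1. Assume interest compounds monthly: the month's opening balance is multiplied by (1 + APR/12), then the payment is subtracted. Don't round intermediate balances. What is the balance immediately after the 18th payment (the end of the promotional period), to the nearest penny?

£3,610.00

Promo months 1–18 at r₀ = 0%/12 = 0; months 19+ at r₁ = 18.9%/12 = 0.01575.
After month 18 (no interest yet): B = £6,760.00 − 18·£175.00 = £3,610.00.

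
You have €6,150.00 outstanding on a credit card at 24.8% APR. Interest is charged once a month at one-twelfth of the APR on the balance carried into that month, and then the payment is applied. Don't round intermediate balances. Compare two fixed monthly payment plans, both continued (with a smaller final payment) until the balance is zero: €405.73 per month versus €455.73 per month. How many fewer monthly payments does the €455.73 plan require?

3 fewer payments

Monthly rate r = 24.8%/12 = 2.06667% = 0.0206667.
At €405.73/mo: n = ⌈−ln(1 − rB₀/P)/ln(1+r)⌉ = 19 payments (last €151.61); total interest = total paid − €6,150.00 = €1,304.75.
At €455.73/mo: 16 payments (last €448.49); total interest €1,134.44.
Payments saved = 19 − 16 = 3.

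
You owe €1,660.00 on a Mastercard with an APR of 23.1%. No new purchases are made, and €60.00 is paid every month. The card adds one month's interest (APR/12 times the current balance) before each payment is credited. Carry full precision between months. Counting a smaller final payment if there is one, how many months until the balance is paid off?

40 months

Monthly rate r = 23.1%/12 = 1.925% = 0.01925.
Recurrence: B ← B·(1+r) − €60.00.
Month 1: interest €31.95; balance after payment €1,631.95.
Month 2: interest €31.42; balance after payment €1,603.37.
Closed form: n = −ln(1 − rB₀/P)/ln(1+r) = −ln(0.46742)/ln(1.01925) ≈ 39.887, so the balance reaches zero during payment 40.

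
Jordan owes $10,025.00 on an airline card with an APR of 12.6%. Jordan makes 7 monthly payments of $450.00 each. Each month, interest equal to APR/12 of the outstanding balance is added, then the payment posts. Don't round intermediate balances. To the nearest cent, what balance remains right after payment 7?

$7,534.48

Monthly rate r = 12.6%/12 = 1.05% = 0.0105.
Each month: B ← B·(1+r) − $450.00.
Month 1: interest $105.26; balance after payment $9,680.26.
Month 2: interest $101.64; balance after payment $9,331.91.
Month 3: interest $97.99; balance after payment $8,979.89.
Month 4: interest $94.29; balance after payment $8,624.18.
Month 5: interest $90.55; balance after payment $8,264.73.
Month 6: interest $86.78; balance after payment $7,901.51.
Month 7: interest $82.97; balance after payment $7,534.48.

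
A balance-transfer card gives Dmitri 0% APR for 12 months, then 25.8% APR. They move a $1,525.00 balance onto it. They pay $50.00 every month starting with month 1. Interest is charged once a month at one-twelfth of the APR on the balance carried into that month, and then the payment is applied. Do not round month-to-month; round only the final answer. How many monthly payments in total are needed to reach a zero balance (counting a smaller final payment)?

Promo months 1–12 at r₀ = 0%/12 = 0; months 13+ at r₁ = 25.8%/12 = 0.0215.
After month 12 (no interest yet): B = $1,525.00 − 12·$50.00 = $925.00.
Then at r₁ with $50.00/mo: n₂ = −ln(1 − r₁·B/P)/ln(1+r₁) ≈ 23.84 → 24 more payments.

36 months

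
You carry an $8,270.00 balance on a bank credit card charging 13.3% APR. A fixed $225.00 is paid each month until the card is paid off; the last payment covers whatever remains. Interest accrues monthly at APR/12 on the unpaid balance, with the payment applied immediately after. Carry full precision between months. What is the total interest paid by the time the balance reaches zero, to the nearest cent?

$2,410.25

Monthly rate r = 13.3%/12 = 1.10833% = 0.0110833.
Payoff takes n = ⌈−ln(1 − rB₀/P)/ln(1+r)⌉ = ⌈47.466⌉ = 48 payments; the last is $105.25.
Total paid = 47·$225.00 + $105.25 = $10,680.25.
Total interest = total paid − principal = $10,680.25 − $8,270.00 = $2,410.25.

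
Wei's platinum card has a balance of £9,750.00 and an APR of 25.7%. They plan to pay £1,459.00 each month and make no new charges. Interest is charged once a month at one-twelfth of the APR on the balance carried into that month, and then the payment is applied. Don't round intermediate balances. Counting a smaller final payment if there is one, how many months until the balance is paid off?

Monthly rate r = 25.7%/12 = 2.14167% = 0.0214167.
Recurrence: B ← B·(1+r) − £1,459.00.
Month 1: interest £208.81; balance after payment £8,499.81.
Month 2: interest £182.04; balance after payment £7,222.85.
Closed form: n = −ln(1 − rB₀/P)/ln(1+r) = −ln(0.85688)/ln(1.02142) ≈ 7.289, so the balance reaches zero during payment 8.

8 months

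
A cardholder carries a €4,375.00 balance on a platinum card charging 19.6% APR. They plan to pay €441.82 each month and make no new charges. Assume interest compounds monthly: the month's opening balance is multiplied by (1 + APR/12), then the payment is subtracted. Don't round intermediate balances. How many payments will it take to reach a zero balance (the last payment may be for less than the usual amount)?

Monthly rate r = 19.6%/12 = 1.63333% = 0.0163333.
Recurrence: B ← B·(1+r) − €441.82.
Month 1: interest €71.46; balance after payment €4,004.64.
Month 2: interest €65.41; balance after payment €3,628.23.
Closed form: n = −ln(1 − rB₀/P)/ln(1+r) = −ln(0.83826)/ln(1.01633) ≈ 10.889, so the balance reaches zero during payment 11.

11 months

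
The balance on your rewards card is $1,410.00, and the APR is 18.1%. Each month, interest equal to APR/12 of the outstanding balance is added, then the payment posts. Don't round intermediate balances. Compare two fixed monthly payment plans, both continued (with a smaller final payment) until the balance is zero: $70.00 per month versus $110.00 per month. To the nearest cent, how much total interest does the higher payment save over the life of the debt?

Monthly rate r = 18.1%/12 = 1.50833% = 0.0150833.
At $70.00/mo: n = ⌈−ln(1 − rB₀/P)/ln(1+r)⌉ = 25 payments (last $13.42); total interest = total paid − $1,410.00 = $283.42.
At $110.00/mo: 15 payments (last $38.87); total interest $168.87.
Interest saved = $283.42 − $168.87 = $114.55.

$114.55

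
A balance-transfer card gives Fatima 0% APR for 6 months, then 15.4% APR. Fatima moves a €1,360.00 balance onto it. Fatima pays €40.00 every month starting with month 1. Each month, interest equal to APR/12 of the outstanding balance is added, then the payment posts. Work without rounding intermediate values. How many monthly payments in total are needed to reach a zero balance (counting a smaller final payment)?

Promo months 1–6 at r₀ = 0%/12 = 0; months 7+ at r₁ = 15.4%/12 = 0.0128333.
After month 6 (no interest yet): B = €1,360.00 − 6·€40.00 = €1,120.00.
Then at r₁ with €40.00/mo: n₂ = −ln(1 − r₁·B/P)/ln(1+r₁) ≈ 34.92 → 35 more payments.

41 payments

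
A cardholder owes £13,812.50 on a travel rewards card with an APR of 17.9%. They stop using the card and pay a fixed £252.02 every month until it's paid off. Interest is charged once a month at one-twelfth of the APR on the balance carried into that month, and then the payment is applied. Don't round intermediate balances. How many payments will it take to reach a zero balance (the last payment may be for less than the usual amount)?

Monthly rate r = 17.9%/12 = 1.49167% = 0.0149167.
Recurrence: B ← B·(1+r) − £252.02.
Month 1: interest £206.04; balance after payment £13,766.52.
Month 2: interest £205.35; balance after payment £13,719.85.
Closed form: n = −ln(1 − rB₀/P)/ln(1+r) = −ln(0.18246)/ln(1.01492) ≈ 114.897, so the balance reaches zero during payment 115.

115 payments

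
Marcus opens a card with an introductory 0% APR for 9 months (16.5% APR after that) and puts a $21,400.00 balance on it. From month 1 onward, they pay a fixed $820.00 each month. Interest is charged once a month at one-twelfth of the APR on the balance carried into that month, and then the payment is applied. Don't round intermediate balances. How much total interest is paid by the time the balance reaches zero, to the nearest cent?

Promo months 1–9 at r₀ = 0%/12 = 0; months 10+ at r₁ = 16.5%/12 = 0.01375.
After month 9 (no interest yet): B = $21,400.00 − 9·$820.00 = $14,020.00.
Then at r₁ with $820.00/mo: n₂ = −ln(1 − r₁·B/P)/ln(1+r₁) ≈ 19.62 → 20 more payments.
Total paid = 28·$820.00 + $513.43 = $23,473.43; interest = $23,473.43 − $21,400.00 = $2,073.43.

$2,073.43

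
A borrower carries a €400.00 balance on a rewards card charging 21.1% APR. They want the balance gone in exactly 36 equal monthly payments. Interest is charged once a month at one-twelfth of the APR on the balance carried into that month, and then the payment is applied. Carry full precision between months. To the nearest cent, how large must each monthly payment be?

Monthly rate r = 21.1%/12 = 1.75833% = 0.0175833.
Level-payment amortization: P = B₀·r / (1 − (1+r)^(−n)) = 400.00·0.0175833 / (1 − 1.01758^(−36)).
Denominator 1 − (1+r)^(−36) = 0.46607466.
P = 7.03333 / 0.46607466 ≈ 15.09.

€15.09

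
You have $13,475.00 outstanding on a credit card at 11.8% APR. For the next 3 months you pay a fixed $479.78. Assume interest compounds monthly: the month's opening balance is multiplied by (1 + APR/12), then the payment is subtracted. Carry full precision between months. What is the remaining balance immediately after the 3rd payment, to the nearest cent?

$12,422.89

Monthly rate r = 11.8%/12 = 0.983333% = 0.00983333.
Each month: B ← B·(1+r) − $479.78.
Month 1: interest $132.50; balance after payment $13,127.72.
Month 2: interest $129.09; balance after payment $12,777.03.
Month 3: interest $125.64; balance after payment $12,422.89.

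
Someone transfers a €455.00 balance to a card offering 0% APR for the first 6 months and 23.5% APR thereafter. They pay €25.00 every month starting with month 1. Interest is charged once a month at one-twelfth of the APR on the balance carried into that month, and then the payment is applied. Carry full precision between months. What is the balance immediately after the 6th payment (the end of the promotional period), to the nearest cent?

Promo months 1–6 at r₀ = 0%/12 = 0; months 7+ at r₁ = 23.5%/12 = 0.0195833.
After month 6 (no interest yet): B = €455.00 − 6·€25.00 = €305.00.

€305.00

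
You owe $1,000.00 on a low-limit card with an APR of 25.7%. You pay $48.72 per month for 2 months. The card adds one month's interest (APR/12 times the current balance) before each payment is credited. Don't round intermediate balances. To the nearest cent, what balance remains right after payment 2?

Monthly rate r = 25.7%/12 = 2.14167% = 0.0214167.
Each month: B ← B·(1+r) − $48.72.
Month 1: interest $21.42; balance after payment $972.70.
Month 2: interest $20.83; balance after payment $944.81.

$944.81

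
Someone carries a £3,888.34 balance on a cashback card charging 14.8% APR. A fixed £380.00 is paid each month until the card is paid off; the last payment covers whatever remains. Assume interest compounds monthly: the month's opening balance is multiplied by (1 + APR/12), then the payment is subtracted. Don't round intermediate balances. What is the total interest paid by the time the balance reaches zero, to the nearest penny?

Monthly rate r = 14.8%/12 = 1.23333% = 0.0123333.
Payoff takes n = ⌈−ln(1 − rB₀/P)/ln(1+r)⌉ = ⌈11.006⌉ = 12 payments; the last is £2.10.
Total paid = 11·£380.00 + £2.10 = £4,182.10.
Total interest = total paid − principal = £4,182.10 − £3,888.34 = £293.76.

£293.76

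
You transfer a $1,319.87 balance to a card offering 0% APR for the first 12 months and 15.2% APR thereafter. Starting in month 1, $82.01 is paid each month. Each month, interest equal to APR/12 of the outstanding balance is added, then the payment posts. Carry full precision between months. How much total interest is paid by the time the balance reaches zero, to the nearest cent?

Promo months 1–12 at r₀ = 0%/12 = 0; months 13+ at r₁ = 15.2%/12 = 0.0126667.
After month 12 (no interest yet): B = $1,319.87 − 12·$82.01 = $335.75.
Then at r₁ with $82.01/mo: n₂ = −ln(1 − r₁·B/P)/ln(1+r₁) ≈ 4.23 → 5 more payments.
Total paid = 16·$82.01 + $19.00 = $1,331.16; interest = $1,331.16 − $1,319.87 = $11.29.

$11.29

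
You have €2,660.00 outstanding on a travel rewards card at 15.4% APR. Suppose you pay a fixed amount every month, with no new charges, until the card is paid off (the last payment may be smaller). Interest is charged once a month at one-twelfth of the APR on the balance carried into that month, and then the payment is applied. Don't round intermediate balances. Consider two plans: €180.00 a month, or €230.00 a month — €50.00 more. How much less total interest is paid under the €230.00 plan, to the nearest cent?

€70.46

Monthly rate r = 15.4%/12 = 1.28333% = 0.0128333.
At €180.00/mo: n = ⌈−ln(1 − rB₀/P)/ln(1+r)⌉ = 17 payments (last €88.65); total interest = total paid − €2,660.00 = €308.65.
At €230.00/mo: 13 payments (last €138.19); total interest €238.19.
Interest saved = €308.65 − €238.19 = €70.46.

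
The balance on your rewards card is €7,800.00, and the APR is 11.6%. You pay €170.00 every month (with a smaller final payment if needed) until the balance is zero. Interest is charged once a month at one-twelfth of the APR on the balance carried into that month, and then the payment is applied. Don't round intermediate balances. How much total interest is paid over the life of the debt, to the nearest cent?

Monthly rate r = 11.6%/12 = 0.966667% = 0.00966667.
Payoff takes n = ⌈−ln(1 − rB₀/P)/ln(1+r)⌉ = ⌈60.928⌉ = 61 payments; the last is €157.79.
Total paid = 60·€170.00 + €157.79 = €10,357.79.
Total interest = total paid − principal = €10,357.79 − €7,800.00 = €2,557.79.

€2,557.79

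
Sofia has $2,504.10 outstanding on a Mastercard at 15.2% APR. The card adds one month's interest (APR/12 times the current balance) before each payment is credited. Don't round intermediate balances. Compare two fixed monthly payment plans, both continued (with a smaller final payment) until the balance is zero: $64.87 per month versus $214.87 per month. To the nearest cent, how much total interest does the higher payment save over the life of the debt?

Monthly rate r = 15.2%/12 = 1.26667% = 0.0126667.
At $64.87/mo: n = ⌈−ln(1 − rB₀/P)/ln(1+r)⌉ = 54 payments (last $21.65); total interest = total paid − $2,504.10 = $955.66.
At $214.87/mo: 13 payments (last $148.37); total interest $222.71.
Interest saved = $955.66 − $222.71 = $732.95.

$732.95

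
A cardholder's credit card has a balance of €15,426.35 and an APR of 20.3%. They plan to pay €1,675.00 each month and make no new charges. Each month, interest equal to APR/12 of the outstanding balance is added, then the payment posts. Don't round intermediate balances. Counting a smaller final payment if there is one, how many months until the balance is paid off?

11 months

Monthly rate r = 20.3%/12 = 1.69167% = 0.0169167.
Recurrence: B ← B·(1+r) − €1,675.00.
Month 1: interest €260.96; balance after payment €14,012.31.
Month 2: interest €237.04; balance after payment €12,574.35.
Closed form: n = −ln(1 − rB₀/P)/ln(1+r) = −ln(0.8442)/ln(1.01692) ≈ 10.096, so the balance reaches zero during payment 11.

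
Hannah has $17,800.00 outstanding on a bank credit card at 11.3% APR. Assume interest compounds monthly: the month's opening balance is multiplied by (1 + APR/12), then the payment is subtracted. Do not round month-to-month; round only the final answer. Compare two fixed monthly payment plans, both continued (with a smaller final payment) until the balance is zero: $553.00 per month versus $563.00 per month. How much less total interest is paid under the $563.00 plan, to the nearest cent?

$77.07

Monthly rate r = 11.3%/12 = 0.941667% = 0.00941667.
At $553.00/mo: n = ⌈−ln(1 − rB₀/P)/ln(1+r)⌉ = 39 payments (last $293.32); total interest = total paid − $17,800.00 = $3,507.32.
At $563.00/mo: 38 payments (last $399.25); total interest $3,430.25.
Interest saved = $3,507.32 − $3,430.25 = $77.07.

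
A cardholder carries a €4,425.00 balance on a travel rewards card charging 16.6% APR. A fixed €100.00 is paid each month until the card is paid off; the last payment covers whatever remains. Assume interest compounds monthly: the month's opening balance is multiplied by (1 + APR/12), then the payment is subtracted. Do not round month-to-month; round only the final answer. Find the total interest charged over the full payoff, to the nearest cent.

Monthly rate r = 16.6%/12 = 1.38333% = 0.0138333.
Payoff takes n = ⌈−ln(1 − rB₀/P)/ln(1+r)⌉ = ⌈68.935⌉ = 69 payments; the last is €93.59.
Total paid = 68·€100.00 + €93.59 = €6,893.59.
Total interest = total paid − principal = €6,893.59 − €4,425.00 = €2,468.59.

€2,468.59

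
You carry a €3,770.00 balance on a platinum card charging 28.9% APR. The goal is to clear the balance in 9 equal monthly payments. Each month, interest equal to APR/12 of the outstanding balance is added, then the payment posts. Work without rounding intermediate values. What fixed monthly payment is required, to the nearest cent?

€470.93

Monthly rate r = 28.9%/12 = 2.40833% = 0.0240833.
Level-payment amortization: P = B₀·r / (1 − (1+r)^(−n)) = 3770.00·0.0240833 / (1 − 1.02408^(−9)).
Denominator 1 − (1+r)^(−9) = 0.192797838.
P = 90.7942 / 0.192797838 ≈ 470.93.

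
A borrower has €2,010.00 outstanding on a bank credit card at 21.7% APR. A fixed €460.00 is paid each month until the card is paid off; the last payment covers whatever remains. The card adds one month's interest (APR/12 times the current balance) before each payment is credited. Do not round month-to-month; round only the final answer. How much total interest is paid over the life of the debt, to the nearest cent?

€103.73

Monthly rate r = 21.7%/12 = 1.80833% = 0.0180833.
Payoff takes n = ⌈−ln(1 − rB₀/P)/ln(1+r)⌉ = ⌈4.593⌉ = 5 payments; the last is €273.73.
Total paid = 4·€460.00 + €273.73 = €2,113.73.
Total interest = total paid − principal = €2,113.73 − €2,010.00 = €103.73.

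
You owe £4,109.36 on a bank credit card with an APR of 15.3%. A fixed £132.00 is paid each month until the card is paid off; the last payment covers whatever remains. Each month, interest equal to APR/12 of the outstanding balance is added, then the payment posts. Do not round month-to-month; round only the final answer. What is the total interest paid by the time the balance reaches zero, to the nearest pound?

£1,160

Monthly rate r = 15.3%/12 = 1.275% = 0.01275.
Payoff takes n = ⌈−ln(1 − rB₀/P)/ln(1+r)⌉ = ⌈39.916⌉ = 40 payments; the last is £121.03.
Total paid = 39·£132.00 + £121.03 = £5,269.03.
Total interest = total paid − principal = £5,269.03 − £4,109.36 = £1,159.67.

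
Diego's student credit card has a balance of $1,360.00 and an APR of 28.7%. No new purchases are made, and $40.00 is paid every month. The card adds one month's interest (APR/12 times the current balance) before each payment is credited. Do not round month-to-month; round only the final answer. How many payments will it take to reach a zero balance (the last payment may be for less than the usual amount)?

71 months

Monthly rate r = 28.7%/12 = 2.39167% = 0.0239167.
Recurrence: B ← B·(1+r) − $40.00.
Month 1: interest $32.53; balance after payment $1,352.53.
Month 2: interest $32.35; balance after payment $1,344.87.
Closed form: n = −ln(1 − rB₀/P)/ln(1+r) = −ln(0.18683)/ln(1.02392) ≈ 70.976, so the balance reaches zero during payment 71.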